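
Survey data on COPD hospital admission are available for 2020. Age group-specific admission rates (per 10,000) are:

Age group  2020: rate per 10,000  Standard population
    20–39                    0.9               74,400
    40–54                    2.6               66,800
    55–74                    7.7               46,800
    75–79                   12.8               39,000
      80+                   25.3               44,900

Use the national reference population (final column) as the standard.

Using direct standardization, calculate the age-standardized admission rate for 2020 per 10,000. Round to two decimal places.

8.22

Standard total = 271,900; weights = 0.2736, 0.2457, 0.1721, 0.1434, 0.1651.
Standardized rate: 0.2736×0.9 + 0.2457×2.6 + 0.1721×7.7 + 0.1434×12.8 + 0.1651×25.3 = 8.2242 per 10,000.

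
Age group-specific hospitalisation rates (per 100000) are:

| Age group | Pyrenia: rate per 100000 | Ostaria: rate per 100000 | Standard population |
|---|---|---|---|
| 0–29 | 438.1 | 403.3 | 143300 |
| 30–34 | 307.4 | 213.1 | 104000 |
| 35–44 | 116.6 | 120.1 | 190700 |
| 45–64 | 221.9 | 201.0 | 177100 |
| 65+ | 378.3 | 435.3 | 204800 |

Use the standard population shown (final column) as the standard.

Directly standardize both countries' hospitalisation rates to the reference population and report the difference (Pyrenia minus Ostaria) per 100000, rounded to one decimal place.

7.5

Standard total = 819900; weights = 0.1748, 0.1268, 0.2326, 0.2160, 0.2498.
Pyrenia: 0.1748×438.1 + 0.1268×307.4 + 0.2326×116.6 + 0.2160×221.9 + 0.2498×378.3 = 285.1071 per 100000.
Ostaria: 0.1748×403.3 + 0.1268×213.1 + 0.2326×120.1 + 0.2160×201.0 + 0.2498×435.3 = 277.6008 per 100000.
Difference = 285.1071 − 277.6008 = 7.5063.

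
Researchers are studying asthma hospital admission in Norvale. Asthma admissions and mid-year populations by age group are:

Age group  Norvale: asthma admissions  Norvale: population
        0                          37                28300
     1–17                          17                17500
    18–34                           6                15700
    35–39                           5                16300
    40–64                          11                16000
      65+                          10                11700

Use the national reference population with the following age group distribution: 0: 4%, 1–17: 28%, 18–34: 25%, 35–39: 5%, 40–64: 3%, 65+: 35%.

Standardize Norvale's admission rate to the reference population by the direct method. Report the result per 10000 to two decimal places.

7.55

Age-specific rates per 10000 for Norvale: 13.07, 9.71, 3.82, 3.07, 6.88, 8.55.
Standard weights: 0.04, 0.28, 0.25, 0.05, 0.03, 0.35.
Standardized rate: 0.0400×13.07 + 0.2800×9.71 + 0.2500×3.82 + 0.0500×3.07 + 0.0300×6.88 + 0.3500×8.55 = 7.5495 per 10000.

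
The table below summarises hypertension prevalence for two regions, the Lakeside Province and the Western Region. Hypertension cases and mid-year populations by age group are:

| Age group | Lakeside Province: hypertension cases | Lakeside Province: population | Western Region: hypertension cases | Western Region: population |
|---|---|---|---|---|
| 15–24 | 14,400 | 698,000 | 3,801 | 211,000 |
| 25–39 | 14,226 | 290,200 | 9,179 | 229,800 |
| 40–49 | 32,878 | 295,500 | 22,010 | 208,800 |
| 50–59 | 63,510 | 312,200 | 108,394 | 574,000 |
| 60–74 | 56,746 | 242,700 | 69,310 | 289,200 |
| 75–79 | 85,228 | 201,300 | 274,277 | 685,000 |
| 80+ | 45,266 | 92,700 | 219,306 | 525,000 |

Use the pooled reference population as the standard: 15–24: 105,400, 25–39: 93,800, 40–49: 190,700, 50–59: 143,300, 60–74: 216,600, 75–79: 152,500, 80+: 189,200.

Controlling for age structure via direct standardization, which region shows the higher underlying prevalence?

Age-specific rates per 1,000 for the Lakeside Province: 20.630, 49.021, 111.262, 203.427, 233.811, 423.388, 488.306.
For the Western Region: 18.014, 39.943, 105.412, 188.840, 239.661, 400.404, 417.726.
Standard total = 1,091,500; weights = 0.0966, 0.0859, 0.1747, 0.1313, 0.1984, 0.1397, 0.1733.
The Lakeside Province: 0.0966×20.630 + 0.0859×49.021 + 0.1747×111.262 + 0.1313×203.427 + 0.1984×233.811 + 0.1397×423.388 + 0.1733×488.306 = 242.5463 per 1,000.
The Western Region: 0.0966×18.014 + 0.0859×39.943 + 0.1747×105.412 + 0.1313×188.840 + 0.1984×239.661 + 0.1397×400.404 + 0.1733×417.726 = 224.2915 per 1,000.
The crude rates (146.42 vs 259.39) would put the Western Region higher, but that reflects its age composition; once standardized to a common age structure, the Lakeside Province has the higher underlying rate.

Lakeside Province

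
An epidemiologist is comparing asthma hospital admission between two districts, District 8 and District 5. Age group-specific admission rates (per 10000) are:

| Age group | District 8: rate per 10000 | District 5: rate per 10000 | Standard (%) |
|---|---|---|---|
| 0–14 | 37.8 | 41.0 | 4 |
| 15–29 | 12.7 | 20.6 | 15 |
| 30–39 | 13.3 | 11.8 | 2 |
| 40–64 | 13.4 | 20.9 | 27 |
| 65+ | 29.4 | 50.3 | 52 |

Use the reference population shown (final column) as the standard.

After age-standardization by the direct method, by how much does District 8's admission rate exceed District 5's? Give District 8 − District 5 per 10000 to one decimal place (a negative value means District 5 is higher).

-14.2

Standard weights: 0.04, 0.15, 0.02, 0.27, 0.52.
District 8: 0.0400×37.8 + 0.1500×12.7 + 0.0200×13.3 + 0.2700×13.4 + 0.5200×29.4 = 22.5890 per 10000.
District 5: 0.0400×41.0 + 0.1500×20.6 + 0.0200×11.8 + 0.2700×20.9 + 0.5200×50.3 = 36.7650 per 10000.
Difference = 22.5890 − 36.7650 = -14.1760.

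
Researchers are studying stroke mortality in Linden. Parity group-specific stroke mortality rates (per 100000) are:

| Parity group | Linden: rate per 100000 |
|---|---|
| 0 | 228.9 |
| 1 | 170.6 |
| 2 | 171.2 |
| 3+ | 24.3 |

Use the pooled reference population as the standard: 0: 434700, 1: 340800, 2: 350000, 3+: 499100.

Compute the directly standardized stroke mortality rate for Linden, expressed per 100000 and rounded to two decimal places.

141.38

Standard total = 1624600; weights = 0.2676, 0.2098, 0.2154, 0.3072.
Standardized rate: 0.2676×228.9 + 0.2098×170.6 + 0.2154×171.2 + 0.3072×24.3 = 141.3834 per 100000.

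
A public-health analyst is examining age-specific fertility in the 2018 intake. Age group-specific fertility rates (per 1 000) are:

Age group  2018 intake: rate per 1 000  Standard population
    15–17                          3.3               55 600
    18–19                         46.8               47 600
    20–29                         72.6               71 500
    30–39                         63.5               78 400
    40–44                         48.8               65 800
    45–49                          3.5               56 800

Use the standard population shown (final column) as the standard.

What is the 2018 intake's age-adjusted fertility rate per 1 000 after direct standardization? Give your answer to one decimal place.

42.6

Standard total = 375 700; weights = 0.1480, 0.1267, 0.1903, 0.2087, 0.1751, 0.1512.
Standardized rate: 0.1480×3.3 + 0.1267×46.8 + 0.1903×72.6 + 0.2087×63.5 + 0.1751×48.8 + 0.1512×3.5 = 42.5614 per 1 000.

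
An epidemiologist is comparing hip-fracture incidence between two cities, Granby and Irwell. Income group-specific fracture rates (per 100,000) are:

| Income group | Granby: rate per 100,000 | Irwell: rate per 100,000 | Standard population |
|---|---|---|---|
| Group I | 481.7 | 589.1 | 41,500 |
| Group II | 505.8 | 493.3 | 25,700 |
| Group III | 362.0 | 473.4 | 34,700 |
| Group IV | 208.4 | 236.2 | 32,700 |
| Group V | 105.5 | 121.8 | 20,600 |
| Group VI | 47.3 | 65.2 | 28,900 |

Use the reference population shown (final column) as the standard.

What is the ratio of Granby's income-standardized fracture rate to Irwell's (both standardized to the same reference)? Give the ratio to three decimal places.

0.851

Standard total = 184,100; weights = 0.2254, 0.1396, 0.1885, 0.1776, 0.1119, 0.1570.
Granby: 0.2254×481.7 + 0.1396×505.8 + 0.1885×362.0 + 0.1776×208.4 + 0.1119×105.5 + 0.1570×47.3 = 303.6717 per 100,000.
Irwell: 0.2254×589.1 + 0.1396×493.3 + 0.1885×473.4 + 0.1776×236.2 + 0.1119×121.8 + 0.1570×65.2 = 356.7058 per 100,000.
Ratio = 303.6717 ÷ 356.7058 = 0.85132.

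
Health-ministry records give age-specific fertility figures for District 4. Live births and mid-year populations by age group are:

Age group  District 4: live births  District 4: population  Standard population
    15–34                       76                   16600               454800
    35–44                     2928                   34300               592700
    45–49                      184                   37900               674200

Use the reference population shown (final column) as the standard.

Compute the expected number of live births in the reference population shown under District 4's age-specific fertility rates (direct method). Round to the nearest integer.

55951

Age-specific rates per 1000 for District 4: 4.578, 85.364, 4.855.
Expected live births = Σ (standard pop × age-specific rate ÷ 1000)
= 454800×4.578/1000 + 592700×85.364/1000 + 674200×4.855/1000
= 2082.22 + 50595.50 + 3273.16 = 55950.88.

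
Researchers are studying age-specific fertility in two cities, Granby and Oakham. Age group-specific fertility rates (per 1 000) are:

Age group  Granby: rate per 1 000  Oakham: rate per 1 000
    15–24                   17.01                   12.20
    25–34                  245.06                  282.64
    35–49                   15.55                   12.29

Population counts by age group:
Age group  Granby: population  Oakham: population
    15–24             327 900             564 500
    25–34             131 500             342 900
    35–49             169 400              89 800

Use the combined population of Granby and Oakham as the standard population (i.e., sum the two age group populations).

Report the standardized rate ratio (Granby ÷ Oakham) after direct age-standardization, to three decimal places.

0.914

Combined standard total = 1 626 000; weights = 0.5488, 0.2918, 0.1594.
Granby: 0.5488×17.01 + 0.2918×245.06 + 0.1594×15.55 = 83.3129 per 1 000.
Oakham: 0.5488×12.20 + 0.2918×282.64 + 0.1594×12.29 = 91.1176 per 1 000.
Ratio = 83.3129 ÷ 91.1176 = 0.91434.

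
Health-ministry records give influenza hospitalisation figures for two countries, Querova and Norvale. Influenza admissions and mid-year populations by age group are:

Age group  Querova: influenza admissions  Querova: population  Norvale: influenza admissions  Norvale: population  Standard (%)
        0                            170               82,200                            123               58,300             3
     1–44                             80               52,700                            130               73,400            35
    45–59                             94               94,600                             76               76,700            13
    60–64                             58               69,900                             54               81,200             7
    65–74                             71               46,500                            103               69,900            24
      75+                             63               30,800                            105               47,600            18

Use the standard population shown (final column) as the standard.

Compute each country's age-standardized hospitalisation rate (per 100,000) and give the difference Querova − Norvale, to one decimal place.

Age-specific rates per 100,000 for Querova: 206.81, 151.80, 99.37, 82.98, 152.69, 204.55.
For Norvale: 210.98, 177.11, 99.09, 66.50, 147.35, 220.59.
Standard weights: 0.03, 0.35, 0.13, 0.07, 0.24, 0.18.
Querova: 0.0300×206.81 + 0.3500×151.80 + 0.1300×99.37 + 0.0700×82.98 + 0.2400×152.69 + 0.1800×204.55 = 151.5245 per 100,000.
Norvale: 0.0300×210.98 + 0.3500×177.11 + 0.1300×99.09 + 0.0700×66.50 + 0.2400×147.35 + 0.1800×220.59 = 160.9256 per 100,000.
Difference = 151.5245 − 160.9256 = -9.4012.

-9.4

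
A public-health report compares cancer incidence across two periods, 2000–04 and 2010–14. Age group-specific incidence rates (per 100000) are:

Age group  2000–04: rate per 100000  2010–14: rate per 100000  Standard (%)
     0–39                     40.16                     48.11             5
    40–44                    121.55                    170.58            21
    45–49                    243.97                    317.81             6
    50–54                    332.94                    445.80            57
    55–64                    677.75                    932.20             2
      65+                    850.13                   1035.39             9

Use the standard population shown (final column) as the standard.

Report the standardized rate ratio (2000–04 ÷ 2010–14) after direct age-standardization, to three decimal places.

0.761

Standard weights: 0.05, 0.21, 0.06, 0.57, 0.02, 0.09.
2000–04: 0.0500×40.16 + 0.2100×121.55 + 0.0600×243.97 + 0.5700×332.94 + 0.0200×677.75 + 0.0900×850.13 = 322.0142 per 100000.
2010–14: 0.0500×48.11 + 0.2100×170.58 + 0.0600×317.81 + 0.5700×445.80 + 0.0200×932.20 + 0.0900×1035.39 = 423.2310 per 100000.
Ratio = 322.0142 ÷ 423.2310 = 0.76085.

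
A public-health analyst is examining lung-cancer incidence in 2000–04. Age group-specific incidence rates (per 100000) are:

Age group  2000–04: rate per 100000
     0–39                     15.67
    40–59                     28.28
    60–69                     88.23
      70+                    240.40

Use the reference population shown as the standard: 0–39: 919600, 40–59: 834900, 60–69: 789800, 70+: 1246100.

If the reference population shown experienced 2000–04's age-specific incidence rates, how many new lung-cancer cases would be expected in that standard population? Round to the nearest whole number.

4073

Expected new lung-cancer cases = Σ (standard pop × age-specific rate ÷ 100000)
= 919600×15.67/100000 + 834900×28.28/100000 + 789800×88.23/100000 + 1246100×240.40/100000
= 144.10 + 236.11 + 696.84 + 2995.62 = 4072.68.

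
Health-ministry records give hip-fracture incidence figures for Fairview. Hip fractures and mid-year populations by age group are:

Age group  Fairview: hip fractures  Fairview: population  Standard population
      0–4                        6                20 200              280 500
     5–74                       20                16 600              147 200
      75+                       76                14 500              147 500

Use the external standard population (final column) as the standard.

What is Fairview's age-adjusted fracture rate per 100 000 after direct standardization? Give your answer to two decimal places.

179.72

Age-specific rates per 100 000 for Fairview: 29.70, 120.48, 524.14.
Standard total = 575 200; weights = 0.4877, 0.2559, 0.2564.
Standardized rate: 0.4877×29.70 + 0.2559×120.48 + 0.2564×524.14 = 179.7235 per 100 000.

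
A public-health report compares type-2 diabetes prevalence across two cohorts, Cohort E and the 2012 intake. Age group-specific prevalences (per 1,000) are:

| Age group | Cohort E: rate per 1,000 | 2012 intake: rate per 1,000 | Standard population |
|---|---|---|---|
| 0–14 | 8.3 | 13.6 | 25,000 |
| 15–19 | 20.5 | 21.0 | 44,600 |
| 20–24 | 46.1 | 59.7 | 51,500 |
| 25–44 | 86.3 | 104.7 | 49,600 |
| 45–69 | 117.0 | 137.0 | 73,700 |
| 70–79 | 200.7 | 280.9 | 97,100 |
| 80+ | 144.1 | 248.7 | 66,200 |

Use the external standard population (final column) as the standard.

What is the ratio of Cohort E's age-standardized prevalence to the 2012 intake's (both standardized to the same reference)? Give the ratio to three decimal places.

Standard total = 407,700; weights = 0.0613, 0.1094, 0.1263, 0.1217, 0.1808, 0.2382, 0.1624.
Cohort E: 0.0613×8.3 + 0.1094×20.5 + 0.1263×46.1 + 0.1217×86.3 + 0.1808×117.0 + 0.2382×200.7 + 0.1624×144.1 = 111.4219 per 1,000.
The 2012 intake: 0.0613×13.6 + 0.1094×21.0 + 0.1263×59.7 + 0.1217×104.7 + 0.1808×137.0 + 0.2382×280.9 + 0.1624×248.7 = 155.4587 per 1,000.
Ratio = 111.4219 ÷ 155.4587 = 0.71673.

0.717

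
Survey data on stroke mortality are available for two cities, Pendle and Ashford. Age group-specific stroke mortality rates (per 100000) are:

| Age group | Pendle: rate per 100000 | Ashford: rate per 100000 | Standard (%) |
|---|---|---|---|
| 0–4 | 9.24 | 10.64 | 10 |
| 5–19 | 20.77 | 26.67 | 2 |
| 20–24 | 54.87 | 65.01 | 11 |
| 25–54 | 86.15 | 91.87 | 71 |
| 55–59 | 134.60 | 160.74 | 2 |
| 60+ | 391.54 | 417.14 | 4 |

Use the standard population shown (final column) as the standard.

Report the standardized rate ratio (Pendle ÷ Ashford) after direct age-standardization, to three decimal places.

0.926

Standard weights: 0.10, 0.02, 0.11, 0.71, 0.02, 0.04.
Pendle: 0.1000×9.24 + 0.0200×20.77 + 0.1100×54.87 + 0.7100×86.15 + 0.0200×134.60 + 0.0400×391.54 = 86.8952 per 100000.
Ashford: 0.1000×10.64 + 0.0200×26.67 + 0.1100×65.01 + 0.7100×91.87 + 0.0200×160.74 + 0.0400×417.14 = 93.8766 per 100000.
Ratio = 86.8952 ÷ 93.8766 = 0.92563.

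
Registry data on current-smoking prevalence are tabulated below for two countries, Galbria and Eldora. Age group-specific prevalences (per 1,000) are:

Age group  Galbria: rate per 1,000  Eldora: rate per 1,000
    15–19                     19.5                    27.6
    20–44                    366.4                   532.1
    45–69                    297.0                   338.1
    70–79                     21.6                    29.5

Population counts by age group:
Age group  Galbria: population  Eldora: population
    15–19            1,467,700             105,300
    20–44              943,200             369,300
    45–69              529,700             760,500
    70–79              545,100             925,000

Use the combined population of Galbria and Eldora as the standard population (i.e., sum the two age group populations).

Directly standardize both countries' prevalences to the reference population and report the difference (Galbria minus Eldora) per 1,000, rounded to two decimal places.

-52.23

Combined standard total = 5,645,800; weights = 0.2786, 0.2325, 0.2285, 0.2604.
Galbria: 0.2786×19.5 + 0.2325×366.4 + 0.2285×297.0 + 0.2604×21.6 = 164.1073 per 1,000.
Eldora: 0.2786×27.6 + 0.2325×532.1 + 0.2285×338.1 + 0.2604×29.5 = 216.3344 per 1,000.
Difference = 164.1073 − 216.3344 = -52.2271.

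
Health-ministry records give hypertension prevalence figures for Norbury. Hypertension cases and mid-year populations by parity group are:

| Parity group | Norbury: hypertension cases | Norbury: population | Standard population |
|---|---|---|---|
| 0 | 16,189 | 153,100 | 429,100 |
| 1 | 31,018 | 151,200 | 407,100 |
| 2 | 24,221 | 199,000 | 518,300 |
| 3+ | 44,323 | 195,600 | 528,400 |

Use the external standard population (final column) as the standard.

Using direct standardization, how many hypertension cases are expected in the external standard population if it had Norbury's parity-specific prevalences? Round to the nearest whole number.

311708

Parity-specific rates per 1,000 for Norbury: 105.741, 205.146, 121.714, 226.600.
Expected hypertension cases = Σ (standard pop × parity-specific rate ÷ 1,000)
= 429,100×105.741/1,000 + 407,100×205.146/1,000 + 518,300×121.714/1,000 + 528,400×226.600/1,000
= 45373.61 + 83514.73 + 63084.14 + 119735.55 = 311708.04.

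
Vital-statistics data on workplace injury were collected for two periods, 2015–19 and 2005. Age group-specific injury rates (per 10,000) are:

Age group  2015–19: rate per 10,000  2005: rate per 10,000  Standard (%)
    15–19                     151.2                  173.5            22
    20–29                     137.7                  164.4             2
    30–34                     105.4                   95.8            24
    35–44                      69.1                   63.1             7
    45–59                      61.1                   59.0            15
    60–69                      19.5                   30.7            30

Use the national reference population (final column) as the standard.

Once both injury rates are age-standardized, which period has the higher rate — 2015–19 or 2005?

2005

Standard weights: 0.22, 0.02, 0.24, 0.07, 0.15, 0.30.
2015–19: 0.2200×151.2 + 0.0200×137.7 + 0.2400×105.4 + 0.0700×69.1 + 0.1500×61.1 + 0.3000×19.5 = 81.1660 per 10,000.
2005: 0.2200×173.5 + 0.0200×164.4 + 0.2400×95.8 + 0.0700×63.1 + 0.1500×59.0 + 0.3000×30.7 = 86.9270 per 10,000.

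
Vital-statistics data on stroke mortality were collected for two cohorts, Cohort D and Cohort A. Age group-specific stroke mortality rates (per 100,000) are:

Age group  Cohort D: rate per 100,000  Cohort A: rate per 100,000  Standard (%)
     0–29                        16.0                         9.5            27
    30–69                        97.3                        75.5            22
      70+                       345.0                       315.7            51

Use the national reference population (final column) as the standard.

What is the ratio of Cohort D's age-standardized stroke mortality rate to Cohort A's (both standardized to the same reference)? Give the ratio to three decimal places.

Standard weights: 0.27, 0.22, 0.51.
Cohort D: 0.2700×16.0 + 0.2200×97.3 + 0.5100×345.0 = 201.6760 per 100,000.
Cohort A: 0.2700×9.5 + 0.2200×75.5 + 0.5100×315.7 = 180.1820 per 100,000.
Ratio = 201.6760 ÷ 180.1820 = 1.11929.

1.119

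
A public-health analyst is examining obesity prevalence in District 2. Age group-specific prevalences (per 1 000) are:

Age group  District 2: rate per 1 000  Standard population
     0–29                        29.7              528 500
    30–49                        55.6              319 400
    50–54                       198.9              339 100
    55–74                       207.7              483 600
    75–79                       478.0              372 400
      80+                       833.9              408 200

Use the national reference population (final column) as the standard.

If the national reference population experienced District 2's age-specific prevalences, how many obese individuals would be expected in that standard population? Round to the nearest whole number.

719751

Expected obese individuals = Σ (standard pop × age-specific rate ÷ 1 000)
= 528 500×29.7/1 000 + 319 400×55.6/1 000 + 339 100×198.9/1 000 + 483 600×207.7/1 000 + 372 400×478.0/1 000 + 408 200×833.9/1 000
= 15696.45 + 17758.64 + 67446.99 + 100443.72 + 178007.20 + 340397.98 = 719750.98.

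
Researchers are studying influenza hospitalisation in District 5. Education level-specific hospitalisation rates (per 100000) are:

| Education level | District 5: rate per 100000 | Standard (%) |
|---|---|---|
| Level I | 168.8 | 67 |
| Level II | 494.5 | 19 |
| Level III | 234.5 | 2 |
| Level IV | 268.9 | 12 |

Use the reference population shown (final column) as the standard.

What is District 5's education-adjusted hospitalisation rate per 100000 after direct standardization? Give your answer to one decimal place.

Standard weights: 0.67, 0.19, 0.02, 0.12.
Standardized rate: 0.6700×168.8 + 0.1900×494.5 + 0.0200×234.5 + 0.1200×268.9 = 244.0090 per 100000.

244.0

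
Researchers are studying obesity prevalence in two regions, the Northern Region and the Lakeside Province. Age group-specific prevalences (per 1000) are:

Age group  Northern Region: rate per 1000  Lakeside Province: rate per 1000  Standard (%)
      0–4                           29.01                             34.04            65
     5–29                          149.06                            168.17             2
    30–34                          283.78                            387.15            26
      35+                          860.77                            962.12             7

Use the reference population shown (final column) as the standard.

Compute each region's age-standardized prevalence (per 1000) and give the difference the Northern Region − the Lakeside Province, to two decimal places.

Standard weights: 0.65, 0.02, 0.26, 0.07.
The Northern Region: 0.6500×29.01 + 0.0200×149.06 + 0.2600×283.78 + 0.0700×860.77 = 155.8744 per 1000.
The Lakeside Province: 0.6500×34.04 + 0.0200×168.17 + 0.2600×387.15 + 0.0700×962.12 = 193.4968 per 1000.
Difference = 155.8744 − 193.4968 = -37.6224.

-37.62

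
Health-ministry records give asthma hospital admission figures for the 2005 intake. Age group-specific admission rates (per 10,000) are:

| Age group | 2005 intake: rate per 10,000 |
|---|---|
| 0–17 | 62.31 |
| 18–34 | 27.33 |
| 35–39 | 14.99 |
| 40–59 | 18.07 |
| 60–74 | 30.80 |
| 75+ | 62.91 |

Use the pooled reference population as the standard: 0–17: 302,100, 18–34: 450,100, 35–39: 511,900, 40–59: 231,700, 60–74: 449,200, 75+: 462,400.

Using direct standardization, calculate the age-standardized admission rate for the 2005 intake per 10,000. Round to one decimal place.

Standard total = 2,407,400; weights = 0.1255, 0.1870, 0.2126, 0.0962, 0.1866, 0.1921.
Standardized rate: 0.1255×62.31 + 0.1870×27.33 + 0.2126×14.99 + 0.0962×18.07 + 0.1866×30.80 + 0.1921×62.91 = 35.6859 per 10,000.

35.7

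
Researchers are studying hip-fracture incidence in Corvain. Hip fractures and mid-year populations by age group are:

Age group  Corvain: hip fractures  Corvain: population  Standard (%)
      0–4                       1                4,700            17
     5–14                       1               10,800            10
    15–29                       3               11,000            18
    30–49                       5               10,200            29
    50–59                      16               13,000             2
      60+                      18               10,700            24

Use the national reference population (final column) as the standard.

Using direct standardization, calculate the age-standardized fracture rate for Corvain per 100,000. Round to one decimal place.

66.5

Age-specific rates per 100,000 for Corvain: 21.28, 9.26, 27.27, 49.02, 123.08, 168.22.
Standard weights: 0.17, 0.10, 0.18, 0.29, 0.02, 0.24.
Standardized rate: 0.1700×21.28 + 0.1000×9.26 + 0.1800×27.27 + 0.2900×49.02 + 0.0200×123.08 + 0.2400×168.22 = 66.5031 per 100,000.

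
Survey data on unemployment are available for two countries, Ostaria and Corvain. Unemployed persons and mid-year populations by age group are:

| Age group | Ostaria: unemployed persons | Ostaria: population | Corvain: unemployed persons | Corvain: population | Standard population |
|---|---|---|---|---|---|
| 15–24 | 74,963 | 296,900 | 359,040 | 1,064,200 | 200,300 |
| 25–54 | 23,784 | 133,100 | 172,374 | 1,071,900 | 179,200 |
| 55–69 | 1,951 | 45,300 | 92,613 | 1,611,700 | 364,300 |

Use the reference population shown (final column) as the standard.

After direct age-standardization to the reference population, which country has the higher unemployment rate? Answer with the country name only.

Age-specific rates per 1,000 for Ostaria: 252.486, 178.693, 43.068.
For Corvain: 337.380, 160.812, 57.463.
Standard total = 743,800; weights = 0.2693, 0.2409, 0.4898.
Ostaria: 0.2693×252.486 + 0.2409×178.693 + 0.4898×43.068 = 132.1383 per 1,000.
Corvain: 0.2693×337.380 + 0.2409×160.812 + 0.4898×57.463 = 157.7419 per 1,000.
The crude rates (211.86 vs 166.50) would put Ostaria higher, but that reflects its age composition; once standardized to a common age structure, Corvain has the higher underlying rate.

Corvain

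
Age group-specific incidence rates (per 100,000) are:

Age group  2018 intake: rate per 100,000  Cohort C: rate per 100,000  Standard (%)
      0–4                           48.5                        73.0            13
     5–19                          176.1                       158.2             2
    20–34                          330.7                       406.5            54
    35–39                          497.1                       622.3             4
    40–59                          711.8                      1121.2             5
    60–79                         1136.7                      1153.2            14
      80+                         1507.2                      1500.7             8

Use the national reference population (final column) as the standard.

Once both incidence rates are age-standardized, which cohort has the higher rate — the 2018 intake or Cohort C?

Standard weights: 0.13, 0.02, 0.54, 0.04, 0.05, 0.14, 0.08.
The 2018 intake: 0.1300×48.5 + 0.0200×176.1 + 0.5400×330.7 + 0.0400×497.1 + 0.0500×711.8 + 0.1400×1136.7 + 0.0800×1507.2 = 523.5930 per 100,000.
Cohort C: 0.1300×73.0 + 0.0200×158.2 + 0.5400×406.5 + 0.0400×622.3 + 0.0500×1121.2 + 0.1400×1153.2 + 0.0800×1500.7 = 594.6200 per 100,000.

Cohort C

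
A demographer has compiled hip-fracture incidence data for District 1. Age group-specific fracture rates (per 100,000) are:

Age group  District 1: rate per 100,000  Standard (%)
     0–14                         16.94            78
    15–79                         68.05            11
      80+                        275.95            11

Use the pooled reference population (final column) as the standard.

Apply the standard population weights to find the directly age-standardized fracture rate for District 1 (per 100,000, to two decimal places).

Standard weights: 0.78, 0.11, 0.11.
Standardized rate: 0.7800×16.94 + 0.1100×68.05 + 0.1100×275.95 = 51.0532 per 100,000.

51.05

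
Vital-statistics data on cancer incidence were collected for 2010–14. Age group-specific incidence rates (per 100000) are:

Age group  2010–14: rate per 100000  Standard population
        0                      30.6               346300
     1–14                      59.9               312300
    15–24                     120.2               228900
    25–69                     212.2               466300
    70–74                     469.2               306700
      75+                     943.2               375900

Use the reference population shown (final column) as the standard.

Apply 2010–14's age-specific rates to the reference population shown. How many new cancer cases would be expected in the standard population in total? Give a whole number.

Expected new cancer cases = Σ (standard pop × age-specific rate ÷ 100000)
= 346300×30.6/100000 + 312300×59.9/100000 + 228900×120.2/100000 + 466300×212.2/100000 + 306700×469.2/100000 + 375900×943.2/100000
= 105.97 + 187.07 + 275.14 + 989.49 + 1439.04 + 3545.49 = 6542.19.

6542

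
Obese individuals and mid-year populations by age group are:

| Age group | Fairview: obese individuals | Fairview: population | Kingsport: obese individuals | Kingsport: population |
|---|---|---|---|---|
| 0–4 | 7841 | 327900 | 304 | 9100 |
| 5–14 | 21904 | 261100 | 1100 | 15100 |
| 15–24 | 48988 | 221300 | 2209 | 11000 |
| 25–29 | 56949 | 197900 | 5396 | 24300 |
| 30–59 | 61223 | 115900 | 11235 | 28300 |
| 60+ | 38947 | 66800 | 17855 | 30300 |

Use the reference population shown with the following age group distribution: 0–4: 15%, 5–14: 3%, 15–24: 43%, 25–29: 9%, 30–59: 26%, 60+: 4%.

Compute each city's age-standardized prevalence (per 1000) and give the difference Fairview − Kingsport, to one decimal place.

47.5

Age-specific rates per 1000 for Fairview: 23.913, 83.891, 221.365, 287.767, 528.240, 583.039.
For Kingsport: 33.407, 72.848, 200.818, 222.058, 396.996, 589.274.
Standard weights: 0.15, 0.03, 0.43, 0.09, 0.26, 0.04.
Fairview: 0.1500×23.913 + 0.0300×83.891 + 0.4300×221.365 + 0.0900×287.767 + 0.2600×528.240 + 0.0400×583.039 = 287.8534 per 1000.
Kingsport: 0.1500×33.407 + 0.0300×72.848 + 0.4300×200.818 + 0.0900×222.058 + 0.2600×396.996 + 0.0400×589.274 = 240.3235 per 1000.
Difference = 287.8534 − 240.3235 = 47.5299.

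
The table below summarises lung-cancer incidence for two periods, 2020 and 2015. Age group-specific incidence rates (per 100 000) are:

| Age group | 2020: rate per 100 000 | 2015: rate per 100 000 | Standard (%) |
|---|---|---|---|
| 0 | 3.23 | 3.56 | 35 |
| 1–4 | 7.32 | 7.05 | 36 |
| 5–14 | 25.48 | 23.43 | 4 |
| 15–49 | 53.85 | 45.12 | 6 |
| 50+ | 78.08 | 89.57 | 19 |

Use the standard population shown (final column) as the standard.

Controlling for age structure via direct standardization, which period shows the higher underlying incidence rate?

Standard weights: 0.35, 0.36, 0.04, 0.06, 0.19.
2020: 0.3500×3.23 + 0.3600×7.32 + 0.0400×25.48 + 0.0600×53.85 + 0.1900×78.08 = 22.8511 per 100 000.
2015: 0.3500×3.56 + 0.3600×7.05 + 0.0400×23.43 + 0.0600×45.12 + 0.1900×89.57 = 24.4467 per 100 000.

2015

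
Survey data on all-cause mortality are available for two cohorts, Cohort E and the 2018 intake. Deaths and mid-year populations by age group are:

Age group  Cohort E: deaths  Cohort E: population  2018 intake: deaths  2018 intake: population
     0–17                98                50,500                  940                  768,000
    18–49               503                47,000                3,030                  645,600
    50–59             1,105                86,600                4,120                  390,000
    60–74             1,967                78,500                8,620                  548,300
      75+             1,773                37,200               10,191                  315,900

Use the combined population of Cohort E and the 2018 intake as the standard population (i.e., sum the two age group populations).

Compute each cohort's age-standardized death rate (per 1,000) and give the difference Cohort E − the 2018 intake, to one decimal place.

Age-specific rates per 1,000 for Cohort E: 1.941, 10.702, 12.760, 25.057, 47.661.
For the 2018 intake: 1.224, 4.693, 10.564, 15.721, 32.260.
Combined standard total = 2,967,600; weights = 0.2758, 0.2334, 0.1606, 0.2112, 0.1190.
Cohort E: 0.2758×1.941 + 0.2334×10.702 + 0.1606×12.760 + 0.2112×25.057 + 0.1190×47.661 = 16.0457 per 1,000.
The 2018 intake: 0.2758×1.224 + 0.2334×4.693 + 0.1606×10.564 + 0.2112×15.721 + 0.1190×32.260 = 10.2886 per 1,000.
Difference = 16.0457 − 10.2886 = 5.7571.

5.8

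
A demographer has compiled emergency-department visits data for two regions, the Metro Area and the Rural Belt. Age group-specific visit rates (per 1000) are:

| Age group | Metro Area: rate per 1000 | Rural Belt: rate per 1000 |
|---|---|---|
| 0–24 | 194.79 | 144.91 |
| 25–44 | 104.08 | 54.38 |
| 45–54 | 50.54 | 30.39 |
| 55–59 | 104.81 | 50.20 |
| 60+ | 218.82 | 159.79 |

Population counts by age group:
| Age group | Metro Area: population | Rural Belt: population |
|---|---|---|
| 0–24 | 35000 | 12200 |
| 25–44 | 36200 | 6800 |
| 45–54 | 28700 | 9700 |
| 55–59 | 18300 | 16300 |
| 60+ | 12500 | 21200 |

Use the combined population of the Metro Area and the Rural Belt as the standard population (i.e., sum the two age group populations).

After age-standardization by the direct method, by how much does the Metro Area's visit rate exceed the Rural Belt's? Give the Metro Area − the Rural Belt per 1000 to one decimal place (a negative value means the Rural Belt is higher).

Combined standard total = 196900; weights = 0.2397, 0.2184, 0.1950, 0.1757, 0.1712.
The Metro Area: 0.2397×194.79 + 0.2184×104.08 + 0.1950×50.54 + 0.1757×104.81 + 0.1712×218.82 = 135.1494 per 1000.
The Rural Belt: 0.2397×144.91 + 0.2184×54.38 + 0.1950×30.39 + 0.1757×50.20 + 0.1712×159.79 = 88.7096 per 1000.
Difference = 135.1494 − 88.7096 = 46.4399.

46.4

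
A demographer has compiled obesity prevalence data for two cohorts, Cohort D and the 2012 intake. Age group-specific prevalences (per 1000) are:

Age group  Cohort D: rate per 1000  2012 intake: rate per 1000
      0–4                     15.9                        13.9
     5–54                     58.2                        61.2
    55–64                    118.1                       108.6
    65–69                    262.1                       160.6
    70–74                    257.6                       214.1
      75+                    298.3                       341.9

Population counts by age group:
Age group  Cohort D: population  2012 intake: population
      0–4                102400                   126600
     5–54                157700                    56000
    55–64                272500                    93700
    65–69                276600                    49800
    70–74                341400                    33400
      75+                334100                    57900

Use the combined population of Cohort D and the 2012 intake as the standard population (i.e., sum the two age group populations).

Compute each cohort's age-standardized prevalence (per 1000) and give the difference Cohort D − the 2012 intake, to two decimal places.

18.74

Combined standard total = 1902100; weights = 0.1204, 0.1123, 0.1925, 0.1716, 0.1970, 0.2061.
Cohort D: 0.1204×15.9 + 0.1123×58.2 + 0.1925×118.1 + 0.1716×262.1 + 0.1970×257.6 + 0.2061×298.3 = 188.4013 per 1000.
The 2012 intake: 0.1204×13.9 + 0.1123×61.2 + 0.1925×108.6 + 0.1716×160.6 + 0.1970×214.1 + 0.2061×341.9 = 169.6652 per 1000.
Difference = 188.4013 − 169.6652 = 18.7361.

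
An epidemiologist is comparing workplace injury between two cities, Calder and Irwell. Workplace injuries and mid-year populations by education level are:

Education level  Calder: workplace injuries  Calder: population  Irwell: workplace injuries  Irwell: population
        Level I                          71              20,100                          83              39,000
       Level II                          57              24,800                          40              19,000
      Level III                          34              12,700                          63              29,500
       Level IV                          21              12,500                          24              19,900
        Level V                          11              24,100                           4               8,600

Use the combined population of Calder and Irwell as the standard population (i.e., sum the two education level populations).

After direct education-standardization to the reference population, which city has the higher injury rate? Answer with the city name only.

Calder

Education-specific rates per 10,000 for Calder: 35.32, 22.98, 26.77, 16.80, 4.56.
For Irwell: 21.28, 21.05, 21.36, 12.06, 4.65.
Combined standard total = 210,200; weights = 0.2812, 0.2084, 0.2008, 0.1541, 0.1556.
Calder: 0.2812×35.32 + 0.2084×22.98 + 0.2008×26.77 + 0.1541×16.80 + 0.1556×4.56 = 23.3951 per 10,000.
Irwell: 0.2812×21.28 + 0.2084×21.05 + 0.2008×21.36 + 0.1541×12.06 + 0.1556×4.65 = 17.2404 per 10,000.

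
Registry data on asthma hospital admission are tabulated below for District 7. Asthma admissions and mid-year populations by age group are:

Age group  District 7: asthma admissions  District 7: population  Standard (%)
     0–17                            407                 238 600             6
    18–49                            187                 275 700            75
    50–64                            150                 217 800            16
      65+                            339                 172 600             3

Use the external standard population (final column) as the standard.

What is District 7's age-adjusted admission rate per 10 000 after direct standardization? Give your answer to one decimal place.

Age-specific rates per 10 000 for District 7: 17.06, 6.78, 6.89, 19.64.
Standard weights: 0.06, 0.75, 0.16, 0.03.
Standardized rate: 0.0600×17.06 + 0.7500×6.78 + 0.1600×6.89 + 0.0300×19.64 = 7.8017 per 10 000.

7.8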